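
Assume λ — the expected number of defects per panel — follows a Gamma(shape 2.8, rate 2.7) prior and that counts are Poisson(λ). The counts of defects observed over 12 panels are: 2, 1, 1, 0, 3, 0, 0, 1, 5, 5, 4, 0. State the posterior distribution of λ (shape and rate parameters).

The Poisson likelihood adds the total count to the shape and the number of exposure periods to the rate. Here ∑xᵢ = 22 and n = 12, so shape 2.8→24.8 and rate 2.7→14.7.

Posterior: Gamma(shape=24.8, rate=14.7)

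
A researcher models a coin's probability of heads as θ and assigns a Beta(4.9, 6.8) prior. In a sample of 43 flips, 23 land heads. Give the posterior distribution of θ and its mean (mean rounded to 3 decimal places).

Posterior: Beta(27.9, 26.8); mean ≈ 0.510

Observing 23 successes and 20 failures updates Beta(4.9, 6.8) by adding the success and failure counts to the two shape parameters: α = 4.9+23 = 27.9, β = 6.8+20 = 26.8.
E[θ | data] = 27.9/(27.9+26.8) = 0.510.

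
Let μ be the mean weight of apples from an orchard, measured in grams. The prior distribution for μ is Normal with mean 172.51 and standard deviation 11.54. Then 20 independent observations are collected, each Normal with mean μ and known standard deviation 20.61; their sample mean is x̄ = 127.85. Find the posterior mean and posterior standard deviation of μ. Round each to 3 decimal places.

Posterior mean ≈ 133.993; posterior SD ≈ 4.280

Prior precision 1/τ₀² = 1/11.54² = 0.00750911; data precision n/σ² = 20/20.61² = 0.0470841.
Posterior precision = 0.00750911 + 0.0470841 = 0.0545932, giving posterior SD = 1/√0.0545932 = 4.280.
Posterior mean = (0.00750911·172.51 + 0.0470841·127.85) / 0.0545932 = 133.993.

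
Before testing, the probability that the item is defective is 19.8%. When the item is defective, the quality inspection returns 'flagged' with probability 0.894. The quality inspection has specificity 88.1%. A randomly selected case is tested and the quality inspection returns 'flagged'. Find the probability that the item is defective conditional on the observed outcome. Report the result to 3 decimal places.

P(H | E) ≈ 0.650

Let H be the event that the item is defective. P(H) = 0.198, so P(¬H) = 0.802. With E the 'flagged' result, P(E|H) = 0.894 and P(E|¬H) = 0.119.
P(E) = 0.894·0.198 + 0.119·0.802 = 0.17701 + 0.095438 = 0.27245.
By Bayes' theorem, P(H|E) = 0.17701 / 0.27245 = 0.650.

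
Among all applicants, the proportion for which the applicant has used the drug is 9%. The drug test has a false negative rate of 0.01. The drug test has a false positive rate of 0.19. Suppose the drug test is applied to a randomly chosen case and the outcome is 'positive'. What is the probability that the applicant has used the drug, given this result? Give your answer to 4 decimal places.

Let H be the event that the applicant has used the drug. P(H) = 0.09, so P(¬H) = 0.91. With E the 'positive' result, P(E|H) = 0.99 and P(E|¬H) = 0.19.
P(E) = 0.99·0.09 + 0.19·0.91 = 0.089100 + 0.17290 = 0.26200.
By Bayes' theorem, P(H|E) = 0.089100 / 0.26200 = 0.3401.

P(H | E) ≈ 0.3401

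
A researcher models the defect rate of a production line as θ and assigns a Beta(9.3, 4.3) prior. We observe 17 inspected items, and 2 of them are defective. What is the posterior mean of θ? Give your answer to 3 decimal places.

Posterior mean ≈ 0.369

Observing 2 successes and 15 failures updates Beta(9.3, 4.3) by adding the success and failure counts to the two shape parameters: α = 9.3+2 = 11.3, β = 4.3+15 = 19.3.
E[θ | data] = 11.3/(11.3+19.3) = 0.369.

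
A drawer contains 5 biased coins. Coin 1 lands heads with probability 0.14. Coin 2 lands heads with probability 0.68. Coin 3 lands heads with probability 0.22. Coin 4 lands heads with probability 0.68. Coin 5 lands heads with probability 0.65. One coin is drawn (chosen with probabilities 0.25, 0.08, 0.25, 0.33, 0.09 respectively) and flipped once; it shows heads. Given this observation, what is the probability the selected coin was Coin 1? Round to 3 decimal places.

Posterior probability ≈ 0.082

P(heads|C1) = 0.14; P(heads|C2) = 0.68; P(heads|C3) = 0.22; P(heads|C4) = 0.68; P(heads|C5) = 0.65.
Prior × likelihood for each source: 0.25·0.14=0.03500, 0.08·0.68=0.05440, 0.25·0.22=0.05500, 0.33·0.68=0.2244, 0.09·0.65=0.05850. Summing gives P(heads) = 0.42730.
P(Coin 1 | heads) = 0.03500 / 0.42730 = 0.082.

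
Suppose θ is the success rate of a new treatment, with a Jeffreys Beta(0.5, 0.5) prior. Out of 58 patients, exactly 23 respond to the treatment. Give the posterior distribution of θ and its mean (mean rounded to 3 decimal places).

Posterior: Beta(23.5, 35.5); mean ≈ 0.398

Observing 23 successes and 35 failures updates Beta(0.5, 0.5) by adding the success and failure counts to the two shape parameters: α = 0.5+23 = 23.5, β = 0.5+35 = 35.5.
Posterior mean = α/(α+β) = 23.5/59 = 0.398.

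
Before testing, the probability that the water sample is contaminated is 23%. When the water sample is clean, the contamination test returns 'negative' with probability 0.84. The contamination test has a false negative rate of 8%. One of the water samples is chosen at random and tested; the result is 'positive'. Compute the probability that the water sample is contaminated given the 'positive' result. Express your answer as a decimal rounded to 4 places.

Write H for 'the water sample is contaminated'. Prior odds H:¬H = 0.23/0.77 = 0.29870. For the 'positive' outcome, the likelihood ratio is 0.92/0.16 = 5.7500.
Posterior odds = 0.29870 × 5.7500 = 1.7175, so P(H|E) = 1.7175/(1+1.7175) = 0.6320.

P(H | E) ≈ 0.6320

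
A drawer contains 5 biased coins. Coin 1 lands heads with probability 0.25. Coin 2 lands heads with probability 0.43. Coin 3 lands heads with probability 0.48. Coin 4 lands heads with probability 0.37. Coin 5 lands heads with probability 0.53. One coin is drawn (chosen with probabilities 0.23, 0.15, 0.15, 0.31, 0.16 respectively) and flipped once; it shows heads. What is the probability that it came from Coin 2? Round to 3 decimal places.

Posterior probability ≈ 0.164

P(heads|C1) = 0.25; P(heads|C2) = 0.43; P(heads|C3) = 0.48; P(heads|C4) = 0.37; P(heads|C5) = 0.53.
Prior × likelihood for each source: 0.23·0.25=0.05750, 0.15·0.43=0.06450, 0.15·0.48=0.07200, 0.31·0.37=0.1147, 0.16·0.53=0.08480. Summing gives P(heads) = 0.39350.
P(Coin 2 | heads) = 0.06450 / 0.39350 = 0.164.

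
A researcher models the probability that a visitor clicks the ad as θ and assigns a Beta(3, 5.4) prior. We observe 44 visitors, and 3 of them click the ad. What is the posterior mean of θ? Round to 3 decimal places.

Posterior mean ≈ 0.115

The binomial likelihood is conjugate to the Beta prior: with 3 successes and 41 failures, the posterior is Beta(3+3, 5.4+41) = Beta(6, 46.4).
Posterior mean = α/(α+β) = 6/52.4 = 0.115.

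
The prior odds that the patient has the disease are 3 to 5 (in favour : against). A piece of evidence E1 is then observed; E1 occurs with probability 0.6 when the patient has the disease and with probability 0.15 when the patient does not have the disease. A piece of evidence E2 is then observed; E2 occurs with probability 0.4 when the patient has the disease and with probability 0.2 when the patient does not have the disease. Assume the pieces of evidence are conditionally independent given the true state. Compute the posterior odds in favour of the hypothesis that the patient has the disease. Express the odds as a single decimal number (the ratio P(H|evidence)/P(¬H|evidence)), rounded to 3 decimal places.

Prior odds = 3/5 = 0.60000.
Likelihood ratio for E1 = 0.6/0.15 = 4.0000.
Likelihood ratio for E2 = 0.4/0.2 = 2.0000.
Posterior odds = prior odds × LR₁ × LR₂ = 4.8000.

Posterior odds ≈ 4.800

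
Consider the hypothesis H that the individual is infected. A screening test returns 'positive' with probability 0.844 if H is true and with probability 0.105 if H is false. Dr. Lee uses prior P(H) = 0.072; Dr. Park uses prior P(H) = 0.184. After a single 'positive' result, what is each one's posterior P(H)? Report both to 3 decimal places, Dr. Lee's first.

Dr. Lee: 0.384; Dr. Park: 0.644

P('+'|H) = 0.844, P('+'|¬H) = 0.105.
Dr. Lee: numerator 0.844·0.072 = 0.060768; evidence = 0.060768+0.105·0.928 = 0.15821; posterior = 0.384.
Dr. Park: numerator 0.844·0.184 = 0.15530; evidence = 0.15530+0.105·0.816 = 0.24098; posterior = 0.644.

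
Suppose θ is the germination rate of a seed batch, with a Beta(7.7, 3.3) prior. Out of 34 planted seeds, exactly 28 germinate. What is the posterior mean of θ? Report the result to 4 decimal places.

Posterior mean ≈ 0.7933

Observing 28 successes and 6 failures updates Beta(7.7, 3.3) by adding the success and failure counts to the two shape parameters: α = 7.7+28 = 35.7, β = 3.3+6 = 9.3.
Posterior mean = α/(α+β) = 35.7/45 = 0.7933.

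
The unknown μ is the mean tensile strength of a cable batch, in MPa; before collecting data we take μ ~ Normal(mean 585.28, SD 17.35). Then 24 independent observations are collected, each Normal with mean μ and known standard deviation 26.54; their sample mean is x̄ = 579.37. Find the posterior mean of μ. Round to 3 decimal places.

Posterior mean ≈ 579.895

Prior precision 1/τ₀² = 1/17.35² = 0.00332201; data precision n/σ² = 24/26.54² = 0.0340729.
Posterior precision = 0.00332201 + 0.0340729 = 0.0373949.
Posterior mean = (0.00332201·585.28 + 0.0340729·579.37) / 0.0373949 = 579.895.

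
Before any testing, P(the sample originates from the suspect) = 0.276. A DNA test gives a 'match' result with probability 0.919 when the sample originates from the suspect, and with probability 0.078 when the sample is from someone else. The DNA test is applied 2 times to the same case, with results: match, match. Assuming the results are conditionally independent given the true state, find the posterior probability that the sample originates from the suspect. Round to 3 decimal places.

Let H be the event that the sample originates from the suspect; start with P(H) = 0.276. P('match'|H) = 0.919, P('match'|¬H) = 0.078.
Update on result 1 ('match'): P(H) ← 0.919·0.2760 / (0.919·0.2760 + 0.078·0.7240) = 0.25364/0.31012 = 0.8179.
Update on result 2 ('match'): P(H) ← 0.919·0.8179 / (0.919·0.8179 + 0.078·0.1821) = 0.75165/0.76585 = 0.9815.

Posterior P(H) ≈ 0.981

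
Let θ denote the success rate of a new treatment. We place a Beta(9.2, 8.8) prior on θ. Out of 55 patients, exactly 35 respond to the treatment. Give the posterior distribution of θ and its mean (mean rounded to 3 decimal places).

The binomial likelihood is conjugate to the Beta prior: with 35 successes and 20 failures, the posterior is Beta(9.2+35, 8.8+20) = Beta(44.2, 28.8).
E[θ | data] = 44.2/(44.2+28.8) = 0.605.

Posterior: Beta(44.2, 28.8); mean ≈ 0.605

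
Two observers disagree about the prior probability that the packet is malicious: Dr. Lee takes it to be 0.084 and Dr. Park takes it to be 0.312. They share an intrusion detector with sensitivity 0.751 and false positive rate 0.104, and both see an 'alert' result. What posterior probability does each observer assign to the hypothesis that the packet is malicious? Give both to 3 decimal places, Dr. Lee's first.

The likelihood ratio for an 'alert' result is 0.751/0.104 = 7.2212.
Dr. Lee: prior odds 0.084/0.916 = 0.091703; posterior odds 0.66220; posterior probability 0.398.
Dr. Park: prior odds 0.312/0.688 = 0.45349; posterior odds 3.2747; posterior probability 0.766.

Dr. Lee: 0.398; Dr. Park: 0.766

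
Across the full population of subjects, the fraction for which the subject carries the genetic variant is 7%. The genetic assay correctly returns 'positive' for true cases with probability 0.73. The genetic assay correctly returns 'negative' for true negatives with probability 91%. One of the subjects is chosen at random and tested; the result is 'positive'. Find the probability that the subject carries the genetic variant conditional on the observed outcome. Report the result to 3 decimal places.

Write H for 'the subject carries the genetic variant'. Prior odds H:¬H = 0.07/0.93 = 0.075269. For the 'positive' outcome, the likelihood ratio is 0.73/0.09 = 8.1111.
Posterior odds = 0.075269 × 8.1111 = 0.61051, so P(H|E) = 0.61051/(1+0.61051) = 0.379.

P(H | E) ≈ 0.379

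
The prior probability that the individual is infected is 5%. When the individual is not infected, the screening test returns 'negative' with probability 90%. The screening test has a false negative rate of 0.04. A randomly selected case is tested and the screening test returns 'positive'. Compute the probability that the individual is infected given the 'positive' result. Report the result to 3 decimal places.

P(H | E) ≈ 0.336

Write H for 'the individual is infected'. Prior odds H:¬H = 0.05/0.95 = 0.052632. For the 'positive' outcome, the likelihood ratio is 0.96/0.1 = 9.6000.
Posterior odds = 0.052632 × 9.6000 = 0.50526, so P(H|E) = 0.50526/(1+0.50526) = 0.336.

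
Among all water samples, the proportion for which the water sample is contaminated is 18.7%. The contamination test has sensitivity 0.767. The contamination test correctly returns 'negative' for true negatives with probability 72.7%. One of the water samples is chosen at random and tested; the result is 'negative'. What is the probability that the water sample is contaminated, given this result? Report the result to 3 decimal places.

Write H for 'the water sample is contaminated'. Prior odds H:¬H = 0.187/0.813 = 0.23001. For the 'negative' outcome, the likelihood ratio is 0.233/0.727 = 0.32050.
Posterior odds = 0.23001 × 0.32050 = 0.073718, so P(H|E) = 0.073718/(1+0.073718) = 0.069.

P(H | E) ≈ 0.069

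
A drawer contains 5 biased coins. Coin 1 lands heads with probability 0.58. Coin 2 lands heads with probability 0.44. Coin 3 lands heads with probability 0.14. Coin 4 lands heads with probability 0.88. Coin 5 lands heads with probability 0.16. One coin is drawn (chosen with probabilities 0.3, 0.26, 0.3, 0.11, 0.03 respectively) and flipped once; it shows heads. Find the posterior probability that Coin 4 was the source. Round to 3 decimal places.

Posterior probability ≈ 0.224

Tabulate prior·likelihood by source: [1] prior 0.3, lik 0.58, product 0.1740; [2] prior 0.26, lik 0.44, product 0.1144; [3] prior 0.3, lik 0.14, product 0.04200; [4] prior 0.11, lik 0.88, product 0.09680; [5] prior 0.03, lik 0.16, product 0.004800.
Normalizing constant = 0.43200; the posterior for Coin 4 is its product over the sum, 0.09680/0.43200 = 0.224.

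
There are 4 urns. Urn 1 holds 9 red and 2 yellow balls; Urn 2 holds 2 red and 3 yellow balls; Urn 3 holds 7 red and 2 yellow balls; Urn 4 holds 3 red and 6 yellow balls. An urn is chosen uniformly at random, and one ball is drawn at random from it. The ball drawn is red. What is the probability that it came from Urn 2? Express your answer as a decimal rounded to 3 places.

Tabulate prior·likelihood by source: [1] prior 0.25, lik 0.8182, product 0.2045; [2] prior 0.25, lik 0.4, product 0.1000; [3] prior 0.25, lik 0.7778, product 0.1944; [4] prior 0.25, lik 0.3333, product 0.08333.
Normalizing constant = 0.58232; the posterior for Urn 2 is its product over the sum, 0.1000/0.58232 = 0.172.

Posterior probability ≈ 0.172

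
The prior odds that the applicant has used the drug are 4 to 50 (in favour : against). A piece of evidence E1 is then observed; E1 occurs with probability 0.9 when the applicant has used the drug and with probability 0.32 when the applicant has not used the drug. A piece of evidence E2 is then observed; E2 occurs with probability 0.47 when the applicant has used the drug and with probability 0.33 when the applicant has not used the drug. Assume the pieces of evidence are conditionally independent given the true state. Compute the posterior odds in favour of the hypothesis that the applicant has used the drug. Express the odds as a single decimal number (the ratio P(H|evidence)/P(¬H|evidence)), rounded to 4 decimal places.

Prior odds = 4/50 = 0.080000.
Likelihood ratio for E1 = 0.9/0.32 = 2.8125.
Likelihood ratio for E2 = 0.47/0.33 = 1.4242.
Posterior odds = prior odds × LR₁ × LR₂ = 0.32045.

Posterior odds ≈ 0.3205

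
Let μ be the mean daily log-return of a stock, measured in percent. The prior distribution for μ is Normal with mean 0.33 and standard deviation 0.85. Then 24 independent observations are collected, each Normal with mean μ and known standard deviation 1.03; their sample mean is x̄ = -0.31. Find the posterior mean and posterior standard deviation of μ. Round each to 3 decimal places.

Posterior mean ≈ -0.273; posterior SD ≈ 0.204

Prior precision 1/τ₀² = 1/0.85² = 1.38408; data precision n/σ² = 24/1.03² = 22.6223.
Posterior precision = 1.38408 + 22.6223 = 24.0064, giving posterior SD = 1/√24.0064 = 0.204.
Posterior mean = (1.38408·0.33 + 22.6223·-0.31) / 24.0064 = -0.273.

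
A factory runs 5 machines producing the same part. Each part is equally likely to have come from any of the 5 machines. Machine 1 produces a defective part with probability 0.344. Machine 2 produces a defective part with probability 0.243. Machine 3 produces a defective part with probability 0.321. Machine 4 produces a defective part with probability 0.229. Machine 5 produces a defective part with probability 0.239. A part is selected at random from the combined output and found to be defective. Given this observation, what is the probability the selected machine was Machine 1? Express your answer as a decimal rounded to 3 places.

Posterior probability ≈ 0.250

Tabulate prior·likelihood by source: [1] prior 0.2, lik 0.344, product 0.06880; [2] prior 0.2, lik 0.243, product 0.04860; [3] prior 0.2, lik 0.321, product 0.06420; [4] prior 0.2, lik 0.229, product 0.04580; [5] prior 0.2, lik 0.239, product 0.04780.
Normalizing constant = 0.27520; the posterior for Machine 1 is its product over the sum, 0.06880/0.27520 = 0.250.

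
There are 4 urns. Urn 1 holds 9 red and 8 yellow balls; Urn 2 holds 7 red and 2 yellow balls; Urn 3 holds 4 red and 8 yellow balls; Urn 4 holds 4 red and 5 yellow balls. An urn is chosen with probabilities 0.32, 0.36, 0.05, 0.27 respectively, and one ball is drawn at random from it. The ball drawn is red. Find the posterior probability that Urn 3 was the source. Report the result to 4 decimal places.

Posterior probability ≈ 0.0284

P(red|Urn 1) = 0.5294; P(red|Urn 2) = 0.7778; P(red|Urn 3) = 0.3333; P(red|Urn 4) = 0.4444.
Prior × likelihood for each source: 0.32·0.5294=0.1694, 0.36·0.7778=0.2800, 0.05·0.3333=0.01667, 0.27·0.4444=0.1200. Summing gives P(red) = 0.58608.
P(Urn 3 | red) = 0.01667 / 0.58608 = 0.0284.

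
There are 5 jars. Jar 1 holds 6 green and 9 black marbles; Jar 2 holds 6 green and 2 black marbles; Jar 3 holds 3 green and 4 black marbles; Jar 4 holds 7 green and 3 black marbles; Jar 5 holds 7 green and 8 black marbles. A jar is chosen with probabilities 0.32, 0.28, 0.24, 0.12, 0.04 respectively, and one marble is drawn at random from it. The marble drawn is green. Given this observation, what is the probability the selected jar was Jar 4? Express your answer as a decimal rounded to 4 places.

Tabulate prior·likelihood by source: [1] prior 0.32, lik 0.4, product 0.1280; [2] prior 0.28, lik 0.75, product 0.2100; [3] prior 0.24, lik 0.4286, product 0.1029; [4] prior 0.12, lik 0.7, product 0.08400; [5] prior 0.04, lik 0.4667, product 0.01867.
Normalizing constant = 0.54352; the posterior for Jar 4 is its product over the sum, 0.08400/0.54352 = 0.1545.

Posterior probability ≈ 0.1545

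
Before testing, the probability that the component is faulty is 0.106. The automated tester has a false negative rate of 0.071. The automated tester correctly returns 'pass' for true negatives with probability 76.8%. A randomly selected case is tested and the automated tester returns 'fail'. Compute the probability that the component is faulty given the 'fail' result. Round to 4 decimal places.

P(H | E) ≈ 0.3219

Let H be the event that the component is faulty. P(H) = 0.106, so P(¬H) = 0.894. With E the 'fail' result, P(E|H) = 0.929 and P(E|¬H) = 0.232.
P(E) = 0.929·0.106 + 0.232·0.894 = 0.098474 + 0.20741 = 0.30588.
By Bayes' theorem, P(H|E) = 0.098474 / 0.30588 = 0.3219.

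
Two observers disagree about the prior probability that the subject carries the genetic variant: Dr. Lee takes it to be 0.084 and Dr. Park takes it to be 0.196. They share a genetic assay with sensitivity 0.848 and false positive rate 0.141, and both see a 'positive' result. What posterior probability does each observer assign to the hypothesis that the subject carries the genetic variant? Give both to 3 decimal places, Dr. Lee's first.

Dr. Lee: 0.355; Dr. Park: 0.595

P('+'|H) = 0.848, P('+'|¬H) = 0.141.
Dr. Lee: numerator 0.848·0.084 = 0.071232; evidence = 0.071232+0.141·0.916 = 0.20039; posterior = 0.355.
Dr. Park: numerator 0.848·0.196 = 0.16621; evidence = 0.16621+0.141·0.804 = 0.27957; posterior = 0.595.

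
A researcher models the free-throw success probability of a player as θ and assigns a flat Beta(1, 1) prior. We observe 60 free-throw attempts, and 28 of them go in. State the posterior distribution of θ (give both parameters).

The binomial likelihood is conjugate to the Beta prior: with 28 successes and 32 failures, the posterior is Beta(1+28, 1+32) = Beta(29, 33).

Posterior: Beta(29, 33)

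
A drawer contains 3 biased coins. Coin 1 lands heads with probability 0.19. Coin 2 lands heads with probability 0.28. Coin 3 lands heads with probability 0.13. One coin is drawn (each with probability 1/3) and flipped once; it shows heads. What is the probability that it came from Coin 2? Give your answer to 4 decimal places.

Posterior probability ≈ 0.4667

Tabulate prior·likelihood by source: [1] prior 0.333333, lik 0.19, product 0.06333; [2] prior 0.333333, lik 0.28, product 0.09333; [3] prior 0.333333, lik 0.13, product 0.04333.
Normalizing constant = 0.20000; the posterior for Coin 2 is its product over the sum, 0.09333/0.20000 = 0.4667.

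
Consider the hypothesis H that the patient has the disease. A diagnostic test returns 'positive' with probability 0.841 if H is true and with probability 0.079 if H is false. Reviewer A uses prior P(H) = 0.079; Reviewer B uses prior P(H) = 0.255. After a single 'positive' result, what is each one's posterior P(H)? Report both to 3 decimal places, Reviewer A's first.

P('+'|H) = 0.841, P('+'|¬H) = 0.079.
Reviewer A: numerator 0.841·0.079 = 0.066439; evidence = 0.066439+0.079·0.921 = 0.13920; posterior = 0.477.
Reviewer B: numerator 0.841·0.255 = 0.21446; evidence = 0.21446+0.079·0.745 = 0.27331; posterior = 0.785.

Reviewer A: 0.477; Reviewer B: 0.785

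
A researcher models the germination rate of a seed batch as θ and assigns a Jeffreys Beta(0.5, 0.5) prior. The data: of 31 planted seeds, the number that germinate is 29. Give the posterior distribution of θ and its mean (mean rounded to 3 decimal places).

Posterior: Beta(29.5, 2.5); mean ≈ 0.922

The binomial likelihood is conjugate to the Beta prior: with 29 successes and 2 failures, the posterior is Beta(0.5+29, 0.5+2) = Beta(29.5, 2.5).
Posterior mean = α/(α+β) = 29.5/32 = 0.922.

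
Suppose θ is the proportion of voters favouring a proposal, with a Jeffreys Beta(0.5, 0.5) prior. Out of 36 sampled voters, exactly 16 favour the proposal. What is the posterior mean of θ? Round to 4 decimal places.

Posterior mean ≈ 0.4459

Observing 16 successes and 20 failures updates Beta(0.5, 0.5) by adding the success and failure counts to the two shape parameters: α = 0.5+16 = 16.5, β = 0.5+20 = 20.5.
Posterior mean = α/(α+β) = 16.5/37 = 0.4459.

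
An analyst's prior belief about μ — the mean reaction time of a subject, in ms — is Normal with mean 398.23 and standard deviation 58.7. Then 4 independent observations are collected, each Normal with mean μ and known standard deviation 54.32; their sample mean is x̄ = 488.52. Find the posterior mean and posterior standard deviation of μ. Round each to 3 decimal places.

With known σ, the Normal prior is conjugate. Weight on the data is w = (n/σ²)/(n/σ² + 1/τ₀²) = 0.00135563/(0.00135563+0.00029022) = 0.82367.
Posterior mean = w·x̄ + (1−w)·μ₀ = 0.82367·488.52 + 0.17633·398.23 = 472.599. Posterior variance = 1/(0.00135563+0.00029022) = 607.590, so SD = 24.649.

Posterior mean ≈ 472.599; posterior SD ≈ 24.649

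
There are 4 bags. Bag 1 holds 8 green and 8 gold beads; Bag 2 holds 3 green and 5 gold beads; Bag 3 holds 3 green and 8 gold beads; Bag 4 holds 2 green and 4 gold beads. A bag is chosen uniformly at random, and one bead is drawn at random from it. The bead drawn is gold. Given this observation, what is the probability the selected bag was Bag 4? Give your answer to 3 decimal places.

Posterior probability ≈ 0.265

P(gold|Bag 1) = 0.5; P(gold|Bag 2) = 0.625; P(gold|Bag 3) = 0.7273; P(gold|Bag 4) = 0.6667.
Prior × likelihood for each source: 0.25·0.5=0.1250, 0.25·0.625=0.1562, 0.25·0.7273=0.1818, 0.25·0.6667=0.1667. Summing gives P(gold) = 0.62973.
P(Bag 4 | gold) = 0.1667 / 0.62973 = 0.265.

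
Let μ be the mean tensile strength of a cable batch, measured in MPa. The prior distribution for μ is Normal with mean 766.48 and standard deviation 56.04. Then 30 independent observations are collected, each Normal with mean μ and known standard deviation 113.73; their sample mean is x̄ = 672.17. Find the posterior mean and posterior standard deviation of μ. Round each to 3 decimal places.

Prior precision 1/τ₀² = 1/56.04² = 0.00031842; data precision n/σ² = 30/113.73² = 0.00231938.
Posterior precision = 0.00031842 + 0.00231938 = 0.00263780, giving posterior SD = 1/√0.00263780 = 19.471.
Posterior mean = (0.00031842·766.48 + 0.00231938·672.17) / 0.00263780 = 683.555.

Posterior mean ≈ 683.555; posterior SD ≈ 19.471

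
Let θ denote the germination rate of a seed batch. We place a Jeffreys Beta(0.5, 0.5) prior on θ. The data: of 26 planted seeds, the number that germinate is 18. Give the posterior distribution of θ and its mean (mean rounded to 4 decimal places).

Posterior: Beta(18.5, 8.5); mean ≈ 0.6852

The binomial likelihood is conjugate to the Beta prior: with 18 successes and 8 failures, the posterior is Beta(0.5+18, 0.5+8) = Beta(18.5, 8.5).
E[θ | data] = 18.5/(18.5+8.5) = 0.6852.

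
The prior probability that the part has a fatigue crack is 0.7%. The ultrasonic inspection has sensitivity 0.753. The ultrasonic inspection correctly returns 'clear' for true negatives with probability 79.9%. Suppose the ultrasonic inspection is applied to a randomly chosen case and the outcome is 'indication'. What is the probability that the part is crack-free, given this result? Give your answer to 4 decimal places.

Let H be the event that the part has a fatigue crack. P(H) = 0.007, so P(¬H) = 0.993. With E the 'indication' result, P(E|H) = 0.753 and P(E|¬H) = 0.201.
P(E) = 0.753·0.007 + 0.201·0.993 = 0.0052710 + 0.19959 = 0.20486.
By Bayes' theorem, P(H|E) = 0.0052710 / 0.20486 = 0.0257. Hence P(¬H|E) = 1 − 0.0257 = 0.9743.

P(¬H | E) ≈ 0.9743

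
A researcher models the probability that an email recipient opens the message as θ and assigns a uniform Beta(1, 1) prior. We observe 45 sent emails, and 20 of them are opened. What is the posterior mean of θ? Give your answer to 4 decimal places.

Observing 20 successes and 25 failures updates Beta(1, 1) by adding the success and failure counts to the two shape parameters: α = 1+20 = 21, β = 1+25 = 26.
E[θ | data] = 21/(21+26) = 0.4468.

Posterior mean ≈ 0.4468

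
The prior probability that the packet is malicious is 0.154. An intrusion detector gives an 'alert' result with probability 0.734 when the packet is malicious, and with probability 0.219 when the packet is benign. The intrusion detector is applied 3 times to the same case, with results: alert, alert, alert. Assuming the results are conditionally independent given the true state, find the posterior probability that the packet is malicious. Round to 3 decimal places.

Let H be the event that the packet is malicious; start with P(H) = 0.154. P('alert'|H) = 0.734, P('alert'|¬H) = 0.219.
Update on result 1 ('alert'): P(H) ← 0.734·0.1540 / (0.734·0.1540 + 0.219·0.8460) = 0.11304/0.29831 = 0.3789.
Update on result 2 ('alert'): P(H) ← 0.734·0.3789 / (0.734·0.3789 + 0.219·0.6211) = 0.27813/0.41414 = 0.6716.
Update on result 3 ('alert'): P(H) ← 0.734·0.6716 / (0.734·0.6716 + 0.219·0.3284) = 0.49293/0.56486 = 0.8727.

Posterior P(H) ≈ 0.873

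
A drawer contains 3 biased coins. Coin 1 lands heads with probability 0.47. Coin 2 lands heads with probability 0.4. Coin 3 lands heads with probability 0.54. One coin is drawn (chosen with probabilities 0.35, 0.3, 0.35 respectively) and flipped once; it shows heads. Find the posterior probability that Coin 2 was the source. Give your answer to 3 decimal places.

Posterior probability ≈ 0.253

Tabulate prior·likelihood by source: [1] prior 0.35, lik 0.47, product 0.1645; [2] prior 0.3, lik 0.4, product 0.1200; [3] prior 0.35, lik 0.54, product 0.1890.
Normalizing constant = 0.47350; the posterior for Coin 2 is its product over the sum, 0.1200/0.47350 = 0.253.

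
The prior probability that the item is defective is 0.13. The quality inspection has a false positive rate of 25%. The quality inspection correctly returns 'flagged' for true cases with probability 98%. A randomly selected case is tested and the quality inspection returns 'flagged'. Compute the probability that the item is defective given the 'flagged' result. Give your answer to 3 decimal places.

Let H be the event that the item is defective. P(H) = 0.13, so P(¬H) = 0.87. With E the 'flagged' result, P(E|H) = 0.98 and P(E|¬H) = 0.25.
P(E) = 0.98·0.13 + 0.25·0.87 = 0.12740 + 0.21750 = 0.34490.
By Bayes' theorem, P(H|E) = 0.12740 / 0.34490 = 0.369.

P(H | E) ≈ 0.369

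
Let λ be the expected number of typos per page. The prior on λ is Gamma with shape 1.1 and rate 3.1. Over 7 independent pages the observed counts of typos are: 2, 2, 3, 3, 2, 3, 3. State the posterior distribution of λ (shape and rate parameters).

Posterior: Gamma(shape=19.1, rate=10.1)

Total count ∑xᵢ = 18 over n = 7 pages.
Gamma is conjugate to the Poisson likelihood: posterior is Gamma(shape = 1.1+18 = 19.1, rate = 3.1+7 = 10.1).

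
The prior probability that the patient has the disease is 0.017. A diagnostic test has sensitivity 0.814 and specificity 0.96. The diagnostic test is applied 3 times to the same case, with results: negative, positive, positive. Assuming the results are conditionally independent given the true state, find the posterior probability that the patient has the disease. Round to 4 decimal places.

Posterior P(H) ≈ 0.5812

Let H be the event that the patient has the disease; start with P(H) = 0.017. P('positive'|H) = 0.814, P('positive'|¬H) = 0.04.
Update on result 1 ('negative'): P(H) ← 0.186·0.0170 / (0.186·0.0170 + 0.96·0.9830) = 0.0031620/0.94684 = 0.0033.
Update on result 2 ('positive'): P(H) ← 0.814·0.0033 / (0.814·0.0033 + 0.04·0.9967) = 0.0027184/0.042585 = 0.0638.
Update on result 3 ('positive'): P(H) ← 0.814·0.0638 / (0.814·0.0638 + 0.04·0.9362) = 0.051961/0.089408 = 0.5812.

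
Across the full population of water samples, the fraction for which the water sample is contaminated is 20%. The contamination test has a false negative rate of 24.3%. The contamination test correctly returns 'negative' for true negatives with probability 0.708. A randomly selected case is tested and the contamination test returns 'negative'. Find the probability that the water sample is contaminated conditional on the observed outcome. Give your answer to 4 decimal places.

Write H for 'the water sample is contaminated'. Prior odds H:¬H = 0.2/0.8 = 0.25000. For the 'negative' outcome, the likelihood ratio is 0.243/0.708 = 0.34322.
Posterior odds = 0.25000 × 0.34322 = 0.085805, so P(H|E) = 0.085805/(1+0.085805) = 0.0790.

P(H | E) ≈ 0.0790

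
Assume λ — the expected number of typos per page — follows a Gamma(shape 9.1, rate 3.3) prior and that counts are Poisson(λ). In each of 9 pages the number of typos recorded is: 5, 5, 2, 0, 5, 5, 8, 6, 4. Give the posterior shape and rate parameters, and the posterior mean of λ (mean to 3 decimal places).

Total count ∑xᵢ = 40 over n = 9 pages.
Gamma is conjugate to the Poisson likelihood: posterior is Gamma(shape = 9.1+40 = 49.1, rate = 3.3+9 = 12.3).
Posterior mean = shape/rate = 49.1/12.3 = 3.992.

Posterior: Gamma(shape=49.1, rate=12.3); mean ≈ 3.992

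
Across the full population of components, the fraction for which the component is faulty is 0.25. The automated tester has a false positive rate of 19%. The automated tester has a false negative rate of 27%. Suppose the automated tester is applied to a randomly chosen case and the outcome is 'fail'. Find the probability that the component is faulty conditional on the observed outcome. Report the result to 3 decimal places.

P(H | E) ≈ 0.562

Let H be the event that the component is faulty. P(H) = 0.25, so P(¬H) = 0.75. With E the 'fail' result, P(E|H) = 0.73 and P(E|¬H) = 0.19.
P(E) = 0.73·0.25 + 0.19·0.75 = 0.18250 + 0.14250 = 0.32500.
By Bayes' theorem, P(H|E) = 0.18250 / 0.32500 = 0.562.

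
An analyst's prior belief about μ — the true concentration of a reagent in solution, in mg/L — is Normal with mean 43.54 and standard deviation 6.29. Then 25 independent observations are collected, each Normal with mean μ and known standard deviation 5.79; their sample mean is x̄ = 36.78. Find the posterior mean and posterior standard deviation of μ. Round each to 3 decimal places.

Posterior mean ≈ 37.002; posterior SD ≈ 1.139

With known σ, the Normal prior is conjugate. Weight on the data is w = (n/σ²)/(n/σ² + 1/τ₀²) = 0.745732/(0.745732+0.0252754) = 0.96722.
Posterior mean = w·x̄ + (1−w)·μ₀ = 0.96722·36.78 + 0.032782·43.54 = 37.002. Posterior variance = 1/(0.745732+0.0252754) = 1.29700, so SD = 1.139.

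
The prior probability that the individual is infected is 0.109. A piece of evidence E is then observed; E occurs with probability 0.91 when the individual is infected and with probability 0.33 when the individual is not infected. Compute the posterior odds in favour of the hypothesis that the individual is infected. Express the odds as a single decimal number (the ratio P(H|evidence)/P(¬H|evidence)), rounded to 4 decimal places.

Prior odds = 0.109/(1−0.109) = 0.12233. In log-odds, ln(0.12233) = -2.1010.
Add log likelihood ratio: ln(2.7576) = 1.0144.
Posterior log-odds = -1.0866, so posterior odds = exp(-1.0866) = 0.33735.

Posterior odds ≈ 0.3373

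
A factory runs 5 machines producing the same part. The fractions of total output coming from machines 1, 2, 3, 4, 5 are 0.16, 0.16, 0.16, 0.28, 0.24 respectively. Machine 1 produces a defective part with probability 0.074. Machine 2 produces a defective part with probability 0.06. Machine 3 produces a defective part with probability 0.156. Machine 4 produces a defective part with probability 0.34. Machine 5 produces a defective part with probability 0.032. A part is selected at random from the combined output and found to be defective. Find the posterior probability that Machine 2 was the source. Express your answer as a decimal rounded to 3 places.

P(defective|M1) = 0.074; P(defective|M2) = 0.06; P(defective|M3) = 0.156; P(defective|M4) = 0.34; P(defective|M5) = 0.032.
Prior × likelihood for each source: 0.16·0.074=0.01184, 0.16·0.06=0.009600, 0.16·0.156=0.02496, 0.28·0.34=0.09520, 0.24·0.032=0.007680. Summing gives P(defective) = 0.14928.
P(Machine 2 | defective) = 0.009600 / 0.14928 = 0.064.

Posterior probability ≈ 0.064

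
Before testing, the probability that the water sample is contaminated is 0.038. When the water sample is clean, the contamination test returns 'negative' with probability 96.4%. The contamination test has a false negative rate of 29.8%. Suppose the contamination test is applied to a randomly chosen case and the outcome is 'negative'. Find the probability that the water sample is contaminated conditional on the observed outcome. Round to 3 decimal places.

Let H be the event that the water sample is contaminated. P(H) = 0.038, so P(¬H) = 0.962. With E the 'negative' result, P(E|H) = 0.298 and P(E|¬H) = 0.964.
P(E) = 0.298·0.038 + 0.964·0.962 = 0.011324 + 0.92737 = 0.93869.
By Bayes' theorem, P(H|E) = 0.011324 / 0.93869 = 0.012.

P(H | E) ≈ 0.012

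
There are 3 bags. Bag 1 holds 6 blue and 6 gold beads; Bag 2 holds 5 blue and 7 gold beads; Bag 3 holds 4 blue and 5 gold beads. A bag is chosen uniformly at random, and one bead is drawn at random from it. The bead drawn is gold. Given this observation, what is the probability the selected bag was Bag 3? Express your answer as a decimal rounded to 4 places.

Tabulate prior·likelihood by source: [1] prior 0.333333, lik 0.5, product 0.1667; [2] prior 0.333333, lik 0.5833, product 0.1944; [3] prior 0.333333, lik 0.5556, product 0.1852.
Normalizing constant = 0.54630; the posterior for Bag 3 is its product over the sum, 0.1852/0.54630 = 0.3390.

Posterior probability ≈ 0.3390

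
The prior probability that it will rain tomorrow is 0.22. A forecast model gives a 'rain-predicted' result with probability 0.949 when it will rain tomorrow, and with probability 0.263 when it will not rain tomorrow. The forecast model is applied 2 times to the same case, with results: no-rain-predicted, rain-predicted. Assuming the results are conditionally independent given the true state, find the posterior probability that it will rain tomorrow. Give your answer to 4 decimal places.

Posterior P(H) ≈ 0.0658

With H the event that it will rain tomorrow, the joint likelihood of the observed sequence is P(data|H) = 0.051·0.949 = 0.048399 and P(data|¬H) = 0.737·0.263 = 0.19383.
Bayes: P(H|data) = 0.22·0.048399 / (0.22·0.048399 + 0.78·0.19383) = 0.010648/0.16184 = 0.0658.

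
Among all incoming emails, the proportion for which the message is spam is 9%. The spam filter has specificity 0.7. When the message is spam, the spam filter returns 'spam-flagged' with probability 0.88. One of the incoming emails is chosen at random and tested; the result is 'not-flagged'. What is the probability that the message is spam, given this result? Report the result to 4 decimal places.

Write H for 'the message is spam'. Prior odds H:¬H = 0.09/0.91 = 0.098901. For the 'not-flagged' outcome, the likelihood ratio is 0.12/0.7 = 0.17143.
Posterior odds = 0.098901 × 0.17143 = 0.016954, so P(H|E) = 0.016954/(1+0.016954) = 0.0167.

P(H | E) ≈ 0.0167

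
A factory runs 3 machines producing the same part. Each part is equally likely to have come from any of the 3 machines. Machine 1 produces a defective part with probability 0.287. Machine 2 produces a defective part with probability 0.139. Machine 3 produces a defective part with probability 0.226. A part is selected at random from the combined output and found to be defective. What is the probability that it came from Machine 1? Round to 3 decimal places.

Tabulate prior·likelihood by source: [1] prior 0.333333, lik 0.287, product 0.09567; [2] prior 0.333333, lik 0.139, product 0.04633; [3] prior 0.333333, lik 0.226, product 0.07533.
Normalizing constant = 0.21733; the posterior for Machine 1 is its product over the sum, 0.09567/0.21733 = 0.440.

Posterior probability ≈ 0.440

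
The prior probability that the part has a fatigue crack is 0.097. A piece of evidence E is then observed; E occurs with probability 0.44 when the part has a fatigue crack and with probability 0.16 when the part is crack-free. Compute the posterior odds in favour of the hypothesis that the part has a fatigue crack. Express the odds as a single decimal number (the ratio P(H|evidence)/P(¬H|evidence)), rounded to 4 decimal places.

Posterior odds ≈ 0.2954

Prior odds = 0.097/(1−0.097) = 0.10742. In log-odds, ln(0.10742) = -2.2310.
Add log likelihood ratio: ln(2.7500) = 1.0116.
Posterior log-odds = -1.2194, so posterior odds = exp(-1.2194) = 0.29540.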